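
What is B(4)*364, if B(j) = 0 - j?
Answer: -1456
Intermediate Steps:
B(j) = -j
B(4)*364 = -1*4*364 = -4*364 = -1456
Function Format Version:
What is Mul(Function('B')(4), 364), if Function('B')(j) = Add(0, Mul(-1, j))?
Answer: -1456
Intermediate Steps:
Function('B')(j) = Mul(-1, j)
Mul(Function('B')(4), 364) = Mul(Mul(-1, 4), 364) = Mul(-4, 364) = -1456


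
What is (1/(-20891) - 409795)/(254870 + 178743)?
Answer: -8561027346/9058609183 ≈ -0.94507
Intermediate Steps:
(1/(-20891) - 409795)/(254870 + 178743) = (-1/20891 - 409795)/433613 = -8561027346/20891*1/433613 = -8561027346/9058609183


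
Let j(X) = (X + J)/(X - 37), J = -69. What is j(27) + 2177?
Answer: 10906/5 ≈ 2181.2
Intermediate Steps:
j(X) = (-69 + X)/(-37 + X) (j(X) = (X - 69)/(X - 37) = (-69 + X)/(-37 + X))
j(27) + 2177 = (-69 + 27)/(-37 + 27) + 2177 = -42/(-10) + 2177 = -⅒*(-42) + 2177 = 21/5 + 2177 = 10906/5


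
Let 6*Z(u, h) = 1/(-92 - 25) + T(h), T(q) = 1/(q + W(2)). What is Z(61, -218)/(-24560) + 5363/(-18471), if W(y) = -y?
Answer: -6780700539491/23353786684800 ≈ -0.29035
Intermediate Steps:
T(q) = 1/(-2 + q) (T(q) = 1/(q - 1*2) = 1/(q - 2) = 1/(-2 + q))
Z(u, h) = -1/702 + 1/(6*(-2 + h)) (Z(u, h) = (1/(-92 - 25) + 1/(-2 + h))/6 = (1/(-117) + 1/(-2 + h))/6 = (-1/117 + 1/(-2 + h))/6 = -1/702 + 1/(6*(-2 + h)))
Z(61, -218)/(-24560) + 5363/(-18471) = ((119 - 1*(-218))/(702*(-2 - 218)))/(-24560) + 5363/(-18471) = ((1/702)*(119 + 218)/(-220))*(-1/24560) + 5363*(-1/18471) = ((1/702)*(-1/220)*337)*(-1/24560) - 5363/18471 = -337/154440*(-1/24560) - 5363/18471 = 337/3793046400 - 5363/18471 = -6780700539491/23353786684800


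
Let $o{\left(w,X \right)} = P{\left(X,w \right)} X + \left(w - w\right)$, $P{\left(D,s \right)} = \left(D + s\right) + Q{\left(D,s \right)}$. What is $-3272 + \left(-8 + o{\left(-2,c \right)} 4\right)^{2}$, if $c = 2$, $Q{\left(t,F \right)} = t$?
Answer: $-3208$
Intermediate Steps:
$P{\left(D,s \right)} = s + 2 D$ ($P{\left(D,s \right)} = \left(D + s\right) + D = s + 2 D$)
$o{\left(w,X \right)} = X \left(w + 2 X\right)$ ($o{\left(w,X \right)} = \left(w + 2 X\right) X + \left(w - w\right) = X \left(w + 2 X\right) + 0 = X \left(w + 2 X\right)$)
$-3272 + \left(-8 + o{\left(-2,c \right)} 4\right)^{2} = -3272 + \left(-8 + 2 \left(-2 + 2 \cdot 2\right) 4\right)^{2} = -3272 + \left(-8 + 2 \left(-2 + 4\right) 4\right)^{2} = -3272 + \left(-8 + 2 \cdot 2 \cdot 4\right)^{2} = -3272 + \left(-8 + 4 \cdot 4\right)^{2} = -3272 + \left(-8 + 16\right)^{2} = -3272 + 8^{2} = -3272 + 64 = -3208$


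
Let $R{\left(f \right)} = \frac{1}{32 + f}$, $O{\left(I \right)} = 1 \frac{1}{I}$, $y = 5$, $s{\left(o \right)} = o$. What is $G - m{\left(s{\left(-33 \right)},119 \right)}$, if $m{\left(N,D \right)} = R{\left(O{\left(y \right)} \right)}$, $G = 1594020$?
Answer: $\frac{256637215}{161} \approx 1.594 \cdot 10^{6}$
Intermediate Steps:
$O{\left(I \right)} = \frac{1}{I}$
$m{\left(N,D \right)} = \frac{5}{161}$ ($m{\left(N,D \right)} = \frac{1}{32 + \frac{1}{5}} = \frac{1}{\frac{161}{5}} = \frac{5}{161}$)
$G - m{\left(s{\left(-33 \right)},119 \right)} = 1594020 - \frac{5}{161} = \frac{256637215}{161}$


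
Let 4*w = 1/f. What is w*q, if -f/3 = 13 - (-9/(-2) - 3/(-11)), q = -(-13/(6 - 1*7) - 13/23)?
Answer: 1573/12489 ≈ 0.12595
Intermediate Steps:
q = -286/23 (q = -(-13/(6 - 7) - 13*1/23) = -(-13/(-1) - 13/23) = -(-13*(-1) - 13/23) = -(13 - 13/23) = -1*286/23 = -286/23 ≈ -12.435)
f = -543/22 (f = -3*(13 - (-9/(-2) - 3/(-11))) = -3*(13 - (-9*(-½) - 3*(-1/11))) = -3*(13 - (9/2 + 3/11)) = -3*(13 - 1*105/22) = -3*(13 - 105/22) = -3*181/22 = -543/22 ≈ -24.682)
w = -11/1086 (w = 1/(4*(-543/22)) = (¼)*(-22/543) = -11/1086 ≈ -0.010129)
w*q = -11/1086*(-286/23) = 1573/12489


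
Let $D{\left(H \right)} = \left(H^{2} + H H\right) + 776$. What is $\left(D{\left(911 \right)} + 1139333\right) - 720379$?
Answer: $2079572$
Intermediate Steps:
$D{\left(H \right)} = 776 + 2 H^{2}$ ($D{\left(H \right)} = \left(H^{2} + H^{2}\right) + 776 = 2 H^{2} + 776 = 776 + 2 H^{2}$)
$\left(D{\left(911 \right)} + 1139333\right) - 720379 = \left(\left(776 + 2 \cdot 911^{2}\right) + 1139333\right) - 720379 = \left(\left(776 + 2 \cdot 829921\right) + 1139333\right) - 720379 = \left(\left(776 + 1659842\right) + 1139333\right) - 720379 = \left(1660618 + 1139333\right) - 720379 = 2799951 - 720379 = 2079572$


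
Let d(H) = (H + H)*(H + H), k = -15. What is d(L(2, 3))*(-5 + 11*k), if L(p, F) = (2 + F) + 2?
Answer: -33320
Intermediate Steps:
L(p, F) = 4 + F
d(H) = 4*H² (d(H) = (2*H)*(2*H) = 4*H²)
d(L(2, 3))*(-5 + 11*k) = (4*(4 + 3)²)*(-5 + 11*(-15)) = (4*7²)*(-5 - 165) = (4*49)*(-170) = 196*(-170) = -33320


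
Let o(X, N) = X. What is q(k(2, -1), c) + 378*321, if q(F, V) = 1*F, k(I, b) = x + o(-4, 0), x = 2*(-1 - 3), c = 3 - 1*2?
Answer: 121326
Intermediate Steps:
c = 1 (c = 3 - 2 = 1)
x = -8 (x = 2*(-4) = -8)
k(I, b) = -12 (k(I, b) = -8 - 4 = -12)
q(F, V) = F
q(k(2, -1), c) + 378*321 = -12 + 378*321 = -12 + 121338 = 121326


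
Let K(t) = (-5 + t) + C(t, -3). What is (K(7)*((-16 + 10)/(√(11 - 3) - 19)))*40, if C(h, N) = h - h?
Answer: 9120/353 + 960*√2/353 ≈ 29.682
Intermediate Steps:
C(h, N) = 0
K(t) = -5 + t (K(t) = (-5 + t) + 0 = -5 + t)
(K(7)*((-16 + 10)/(√(11 - 3) - 19)))*40 = ((-5 + 7)*((-16 + 10)/(√(11 - 3) - 19)))*40 = (2*(-6/(√8 - 19)))*40 = (2*(-6/(2*√2 - 19)))*40 = (2*(-6/(-19 + 2*√2)))*40 = -12/(-19 + 2*√2)*40 = -480/(-19 + 2*√2)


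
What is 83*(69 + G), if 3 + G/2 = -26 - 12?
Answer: -1079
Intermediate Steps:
G = -82 (G = -6 + 2*(-26 - 12) = -6 + 2*(-38) = -6 - 76 = -82)
83*(69 + G) = 83*(69 - 82) = 83*(-13) = -1079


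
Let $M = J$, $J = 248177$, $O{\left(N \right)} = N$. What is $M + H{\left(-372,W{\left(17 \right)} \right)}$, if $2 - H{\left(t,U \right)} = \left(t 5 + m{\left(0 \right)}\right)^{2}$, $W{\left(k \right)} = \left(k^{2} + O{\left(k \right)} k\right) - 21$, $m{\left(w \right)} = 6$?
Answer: $-3189137$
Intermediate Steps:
$W{\left(k \right)} = -21 + 2 k^{2}$ ($W{\left(k \right)} = \left(k^{2} + k k\right) - 21 = \left(k^{2} + k^{2}\right) - 21 = 2 k^{2} - 21 = -21 + 2 k^{2}$)
$H{\left(t,U \right)} = 2 - \left(6 + 5 t\right)^{2}$ ($H{\left(t,U \right)} = 2 - \left(t 5 + 6\right)^{2} = 2 - \left(5 t + 6\right)^{2} = 2 - \left(6 + 5 t\right)^{2}$)
$M = 248177$
$M + H{\left(-372,W{\left(17 \right)} \right)} = 248177 + \left(2 - \left(6 + 5 \left(-372\right)\right)^{2}\right) = 248177 + \left(2 - \left(6 - 1860\right)^{2}\right) = 248177 + \left(2 - \left(-1854\right)^{2}\right) = 248177 + \left(2 - 3437316\right) = 248177 - 3437314 = -3189137$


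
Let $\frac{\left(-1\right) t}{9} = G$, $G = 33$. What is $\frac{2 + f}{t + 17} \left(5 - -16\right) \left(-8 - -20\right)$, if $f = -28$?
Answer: $\frac{117}{5} \approx 23.4$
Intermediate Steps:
$t = -297$ ($t = \left(-9\right) 33 = -297$)
$\frac{2 + f}{t + 17} \left(5 - -16\right) \left(-8 - -20\right) = \frac{2 - 28}{-297 + 17} \left(5 - -16\right) \left(-8 - -20\right) = - \frac{26}{-280} \left(5 + 16\right) \left(-8 + 20\right) = \left(-26\right) \left(- \frac{1}{280}\right) 21 \cdot 12 = \frac{13}{140} \cdot 21 \cdot 12 = \frac{39}{20} \cdot 12 = \frac{117}{5}$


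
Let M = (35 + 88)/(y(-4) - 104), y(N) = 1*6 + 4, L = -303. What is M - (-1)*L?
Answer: -28605/94 ≈ -304.31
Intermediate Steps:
y(N) = 10 (y(N) = 6 + 4 = 10)
M = -123/94 (M = (35 + 88)/(10 - 104) = 123/(-94) = 123*(-1/94) = -123/94 ≈ -1.3085)
M - (-1)*L = -123/94 - (-1)*(-303) = -123/94 - 1*303 = -123/94 - 303 = -28605/94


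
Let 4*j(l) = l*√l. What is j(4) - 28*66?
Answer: -1846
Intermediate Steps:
j(l) = l^(3/2)/4 (j(l) = (l*√l)/4 = l^(3/2)/4)
j(4) - 28*66 = 4^(3/2)/4 - 28*66 = (¼)*8 - 1848 = 2 - 1848 = -1846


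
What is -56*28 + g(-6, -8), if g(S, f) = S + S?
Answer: -1580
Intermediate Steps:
g(S, f) = 2*S
-56*28 + g(-6, -8) = -56*28 + 2*(-6) = -1568 - 12 = -1580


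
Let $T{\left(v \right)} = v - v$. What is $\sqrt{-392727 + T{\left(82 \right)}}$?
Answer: $i \sqrt{392727} \approx 626.68 i$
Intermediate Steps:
$T{\left(v \right)} = 0$
$\sqrt{-392727 + T{\left(82 \right)}} = \sqrt{-392727 + 0} = \sqrt{-392727} = i \sqrt{392727}$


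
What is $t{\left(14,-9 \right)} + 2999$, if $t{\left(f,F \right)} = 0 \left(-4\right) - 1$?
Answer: $2998$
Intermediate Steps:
$t{\left(f,F \right)} = -1$ ($t{\left(f,F \right)} = 0 - 1 = -1$)
$t{\left(14,-9 \right)} + 2999 = -1 + 2999 = 2998$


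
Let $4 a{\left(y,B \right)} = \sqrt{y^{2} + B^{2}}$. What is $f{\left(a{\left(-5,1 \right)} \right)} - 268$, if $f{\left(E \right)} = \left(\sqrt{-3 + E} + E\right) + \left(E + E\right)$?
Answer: $-268 + \frac{\sqrt{-12 + \sqrt{26}}}{2} + \frac{3 \sqrt{26}}{4} \approx -264.18 + 1.3135 i$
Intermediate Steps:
$a{\left(y,B \right)} = \frac{\sqrt{B^{2} + y^{2}}}{4}$ ($a{\left(y,B \right)} = \frac{\sqrt{y^{2} + B^{2}}}{4} = \frac{\sqrt{B^{2} + y^{2}}}{4}$)
$f{\left(E \right)} = \sqrt{-3 + E} + 3 E$ ($f{\left(E \right)} = \left(E + \sqrt{-3 + E}\right) + 2 E = \sqrt{-3 + E} + 3 E$)
$f{\left(a{\left(-5,1 \right)} \right)} - 268 = \left(\sqrt{-3 + \frac{\sqrt{1^{2} + \left(-5\right)^{2}}}{4}} + 3 \frac{\sqrt{1^{2} + \left(-5\right)^{2}}}{4}\right) - 268 = \left(\sqrt{-3 + \frac{\sqrt{1 + 25}}{4}} + 3 \frac{\sqrt{1 + 25}}{4}\right) - 268 = \left(\sqrt{-3 + \frac{\sqrt{26}}{4}} + 3 \frac{\sqrt{26}}{4}\right) - 268 = \left(\sqrt{-3 + \frac{\sqrt{26}}{4}} + \frac{3 \sqrt{26}}{4}\right) - 268 = -268 + \sqrt{-3 + \frac{\sqrt{26}}{4}} + \frac{3 \sqrt{26}}{4}$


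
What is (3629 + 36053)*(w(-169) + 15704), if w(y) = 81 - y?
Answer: 633086628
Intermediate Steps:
(3629 + 36053)*(w(-169) + 15704) = (3629 + 36053)*((81 - 1*(-169)) + 15704) = 39682*((81 + 169) + 15704) = 39682*(250 + 15704) = 39682*15954 = 633086628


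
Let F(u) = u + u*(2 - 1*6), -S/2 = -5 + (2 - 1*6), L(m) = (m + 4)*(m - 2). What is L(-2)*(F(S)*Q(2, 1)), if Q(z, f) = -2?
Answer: -864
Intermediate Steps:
L(m) = (-2 + m)*(4 + m) (L(m) = (4 + m)*(-2 + m) = (-2 + m)*(4 + m))
S = 18 (S = -2*(-5 + (2 - 1*6)) = -2*(-5 + (2 - 6)) = -2*(-5 - 4) = -2*(-9) = 18)
F(u) = -3*u (F(u) = u + u*(2 - 6) = u + u*(-4) = u - 4*u = -3*u)
L(-2)*(F(S)*Q(2, 1)) = (-8 + (-2)² + 2*(-2))*(-3*18*(-2)) = (-8 + 4 - 4)*(-54*(-2)) = -8*108 = -864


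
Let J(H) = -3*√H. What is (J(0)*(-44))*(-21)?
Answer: 0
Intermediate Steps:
(J(0)*(-44))*(-21) = (-3*√0*(-44))*(-21) = (-3*0*(-44))*(-21) = (0*(-44))*(-21) = 0*(-21) = 0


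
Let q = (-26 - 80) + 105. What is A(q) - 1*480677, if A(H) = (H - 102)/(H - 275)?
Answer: -132666749/276 ≈ -4.8068e+5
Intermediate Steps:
q = -1 (q = -106 + 105 = -1)
A(H) = (-102 + H)/(-275 + H)
A(q) - 1*480677 = (-102 - 1)/(-275 - 1) - 1*480677 = -103/(-276) - 480677 = -1/276*(-103) - 480677 = 103/276 - 480677 = -132666749/276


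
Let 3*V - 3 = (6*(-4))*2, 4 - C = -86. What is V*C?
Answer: -1350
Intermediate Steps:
C = 90 (C = 4 - 1*(-86) = 4 + 86 = 90)
V = -15 (V = 1 + ((6*(-4))*2)/3 = 1 + (-24*2)/3 = 1 + (⅓)*(-48) = 1 - 16 = -15)
V*C = -15*90 = -1350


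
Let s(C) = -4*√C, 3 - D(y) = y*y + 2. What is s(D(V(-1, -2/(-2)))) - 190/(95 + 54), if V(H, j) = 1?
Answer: -190/149 ≈ -1.2752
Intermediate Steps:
D(y) = 1 - y² (D(y) = 3 - (y*y + 2) = 3 - (y² + 2) = 3 - (2 + y²) = 3 + (-2 - y²) = 1 - y²)
s(D(V(-1, -2/(-2)))) - 190/(95 + 54) = -4*√(1 - 1*1²) - 190/(95 + 54) = -4*√(1 - 1*1) - 190/149 = -4*√(1 - 1) - 190*1/149 = -4*√0 - 190/149 = -4*0 - 190/149 = 0 - 190/149 = -190/149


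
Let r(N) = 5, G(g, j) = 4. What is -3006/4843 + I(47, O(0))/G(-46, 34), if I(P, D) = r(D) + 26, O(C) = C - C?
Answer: 827/116 ≈ 7.1293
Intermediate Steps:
O(C) = 0
I(P, D) = 31 (I(P, D) = 5 + 26 = 31)
-3006/4843 + I(47, O(0))/G(-46, 34) = -3006/4843 + 31/4 = -3006*1/4843 + 31*(1/4) = -18/29 + 31/4 = 827/116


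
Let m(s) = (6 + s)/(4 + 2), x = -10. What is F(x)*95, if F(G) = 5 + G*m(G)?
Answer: 3325/3 ≈ 1108.3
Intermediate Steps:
m(s) = 1 + s/6 (m(s) = (6 + s)/6 = (6 + s)*(⅙) = 1 + s/6)
F(G) = 5 + G*(1 + G/6)
F(x)*95 = (5 + (⅙)*(-10)*(6 - 10))*95 = (5 + (⅙)*(-10)*(-4))*95 = (5 + 20/3)*95 = (35/3)*95 = 3325/3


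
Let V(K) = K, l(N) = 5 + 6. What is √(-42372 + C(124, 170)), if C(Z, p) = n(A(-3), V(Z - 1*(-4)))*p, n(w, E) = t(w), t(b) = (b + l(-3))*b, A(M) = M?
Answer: 14*I*√237 ≈ 215.53*I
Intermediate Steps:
l(N) = 11
t(b) = b*(11 + b) (t(b) = (b + 11)*b = (11 + b)*b = b*(11 + b))
n(w, E) = w*(11 + w)
C(Z, p) = -24*p (C(Z, p) = (-3*(11 - 3))*p = (-3*8)*p = -24*p)
√(-42372 + C(124, 170)) = √(-42372 - 24*170) = √(-42372 - 4080) = √(-46452) = 14*I*√237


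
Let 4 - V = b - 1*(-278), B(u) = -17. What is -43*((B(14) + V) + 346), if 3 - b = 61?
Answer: -4859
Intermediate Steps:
b = -58 (b = 3 - 1*61 = 3 - 61 = -58)
V = -216 (V = 4 - (-58 - 1*(-278)) = 4 - (-58 + 278) = 4 - 1*220 = 4 - 220 = -216)
-43*((B(14) + V) + 346) = -43*((-17 - 216) + 346) = -43*(-233 + 346) = -43*113 = -4859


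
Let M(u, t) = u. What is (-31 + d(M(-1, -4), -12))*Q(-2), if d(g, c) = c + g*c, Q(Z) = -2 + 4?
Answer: -62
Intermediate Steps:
Q(Z) = 2
d(g, c) = c + c*g
(-31 + d(M(-1, -4), -12))*Q(-2) = (-31 - 12*(1 - 1))*2 = (-31 - 12*0)*2 = (-31 + 0)*2 = -31*2 = -62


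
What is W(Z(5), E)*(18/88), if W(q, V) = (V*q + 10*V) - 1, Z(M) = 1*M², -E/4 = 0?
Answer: -9/44 ≈ -0.20455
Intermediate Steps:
E = 0 (E = -4*0 = 0)
Z(M) = M²
W(q, V) = -1 + 10*V + V*q (W(q, V) = (10*V + V*q) - 1 = -1 + 10*V + V*q)
W(Z(5), E)*(18/88) = (-1 + 10*0 + 0*5²)*(18/88) = (-1 + 0 + 0*25)*(18*(1/88)) = (-1 + 0 + 0)*(9/44) = -1*9/44 = -9/44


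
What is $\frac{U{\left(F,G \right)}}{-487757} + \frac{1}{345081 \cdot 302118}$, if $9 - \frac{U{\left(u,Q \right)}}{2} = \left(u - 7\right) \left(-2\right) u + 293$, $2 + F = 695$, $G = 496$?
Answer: $- \frac{198191602265627635}{50851194591185406} \approx -3.8975$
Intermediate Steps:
$F = 693$ ($F = -2 + 695 = 693$)
$U{\left(u,Q \right)} = -568 - 2 u \left(14 - 2 u\right)$ ($U{\left(u,Q \right)} = 18 - 2 \left(\left(u - 7\right) \left(-2\right) u + 293\right) = 18 - 2 \left(\left(-7 + u\right) \left(-2\right) u + 293\right) = 18 - 2 \left(\left(14 - 2 u\right) u + 293\right) = 18 - 2 \left(u \left(14 - 2 u\right) + 293\right) = 18 - 2 \left(293 + u \left(14 - 2 u\right)\right) = 18 - \left(586 + 2 u \left(14 - 2 u\right)\right) = -568 - 2 u \left(14 - 2 u\right)$)
$\frac{U{\left(F,G \right)}}{-487757} + \frac{1}{345081 \cdot 302118} = \frac{-568 - 19404 + 4 \cdot 693^{2}}{-487757} + \frac{1}{345081 \cdot 302118} = \left(-568 - 19404 + 4 \cdot 480249\right) \left(- \frac{1}{487757}\right) + \frac{1}{345081} \cdot \frac{1}{302118} = \left(-568 - 19404 + 1920996\right) \left(- \frac{1}{487757}\right) + \frac{1}{104255181558} = 1901024 \left(- \frac{1}{487757}\right) + \frac{1}{104255181558} = - \frac{1901024}{487757} + \frac{1}{104255181558} = - \frac{198191602265627635}{50851194591185406}$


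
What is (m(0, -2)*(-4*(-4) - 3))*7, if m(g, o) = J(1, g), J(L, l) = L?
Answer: 91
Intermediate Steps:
m(g, o) = 1
(m(0, -2)*(-4*(-4) - 3))*7 = (1*(-4*(-4) - 3))*7 = (1*(16 - 3))*7 = (1*13)*7 = 13*7 = 91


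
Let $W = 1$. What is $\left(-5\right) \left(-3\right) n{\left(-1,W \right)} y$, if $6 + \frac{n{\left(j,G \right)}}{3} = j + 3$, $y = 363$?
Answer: $-65340$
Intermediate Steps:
$n{\left(j,G \right)} = -9 + 3 j$ ($n{\left(j,G \right)} = -18 + 3 \left(j + 3\right) = -18 + 3 \left(3 + j\right) = -18 + \left(9 + 3 j\right) = -9 + 3 j$)
$\left(-5\right) \left(-3\right) n{\left(-1,W \right)} y = \left(-5\right) \left(-3\right) \left(-9 + 3 \left(-1\right)\right) 363 = 15 \left(-9 - 3\right) 363 = 15 \left(-12\right) 363 = \left(-180\right) 363 = -65340$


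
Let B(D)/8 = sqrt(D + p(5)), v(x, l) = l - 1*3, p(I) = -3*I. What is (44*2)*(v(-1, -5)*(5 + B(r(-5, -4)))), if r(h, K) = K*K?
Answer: -9152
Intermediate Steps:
r(h, K) = K**2
v(x, l) = -3 + l (v(x, l) = l - 3 = -3 + l)
B(D) = 8*sqrt(-15 + D) (B(D) = 8*sqrt(D - 3*5) = 8*sqrt(D - 15) = 8*sqrt(-15 + D))
(44*2)*(v(-1, -5)*(5 + B(r(-5, -4)))) = (44*2)*((-3 - 5)*(5 + 8*sqrt(-15 + (-4)**2))) = 88*(-8*(5 + 8*sqrt(-15 + 16))) = 88*(-8*(5 + 8*sqrt(1))) = 88*(-8*(5 + 8*1)) = 88*(-8*(5 + 8)) = 88*(-8*13) = 88*(-104) = -9152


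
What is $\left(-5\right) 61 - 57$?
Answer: $-362$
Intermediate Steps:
$\left(-5\right) 61 - 57 = -305 + \left(-77 + 20\right) = -305 - 57 = -362$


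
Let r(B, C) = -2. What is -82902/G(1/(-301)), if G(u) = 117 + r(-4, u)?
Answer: -82902/115 ≈ -720.89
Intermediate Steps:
G(u) = 115 (G(u) = 117 - 2 = 115)
-82902/G(1/(-301)) = -82902/115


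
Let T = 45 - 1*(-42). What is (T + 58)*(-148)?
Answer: -21460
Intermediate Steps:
T = 87 (T = 45 + 42 = 87)
(T + 58)*(-148) = (87 + 58)*(-148) = 145*(-148) = -21460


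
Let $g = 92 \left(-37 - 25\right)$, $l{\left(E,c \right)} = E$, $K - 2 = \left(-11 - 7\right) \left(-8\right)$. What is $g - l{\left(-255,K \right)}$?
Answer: $-5449$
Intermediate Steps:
$K = 146$ ($K = 2 + \left(-11 - 7\right) \left(-8\right) = 2 - -144 = 2 + 144 = 146$)
$g = -5704$ ($g = 92 \left(-62\right) = -5704$)
$g - l{\left(-255,K \right)} = -5704 - -255 = -5704 + 255 = -5449$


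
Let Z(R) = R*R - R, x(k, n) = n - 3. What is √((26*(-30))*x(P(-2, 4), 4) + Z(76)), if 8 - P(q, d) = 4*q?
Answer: 2*√1230 ≈ 70.143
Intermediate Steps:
P(q, d) = 8 - 4*q
x(k, n) = -3 + n
Z(R) = R² - R
√((26*(-30))*x(P(-2, 4), 4) + Z(76)) = √((26*(-30))*(-3 + 4) + 76*(-1 + 76)) = √(-780*1 + 76*75) = √(-780 + 5700) = √4920 = 2*√1230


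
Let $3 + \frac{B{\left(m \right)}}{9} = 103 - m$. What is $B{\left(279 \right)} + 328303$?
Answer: $326692$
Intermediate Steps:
$B{\left(m \right)} = 900 - 9 m$ ($B{\left(m \right)} = -27 + 9 \left(103 - m\right) = -27 - \left(-927 + 9 m\right) = 900 - 9 m$)
$B{\left(279 \right)} + 328303 = \left(900 - 2511\right) + 328303 = -1611 + 328303 = 326692$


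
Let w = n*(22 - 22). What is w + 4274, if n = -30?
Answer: 4274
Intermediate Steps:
w = 0 (w = -30*(22 - 22) = -30*0 = 0)
w + 4274 = 0 + 4274 = 4274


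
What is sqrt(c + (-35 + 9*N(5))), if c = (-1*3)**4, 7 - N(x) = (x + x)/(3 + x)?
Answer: sqrt(391)/2 ≈ 9.8869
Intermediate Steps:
N(x) = 7 - 2*x/(3 + x) (N(x) = 7 - (x + x)/(3 + x) = 7 - 2*x/(3 + x))
c = 81 (c = (-3)**4 = 81)
sqrt(c + (-35 + 9*N(5))) = sqrt(81 + (-35 + 9*((21 + 5*5)/(3 + 5)))) = sqrt(81 + (-35 + 9*((21 + 25)/8))) = sqrt(81 + (-35 + 9*((1/8)*46))) = sqrt(81 + (-35 + 9*(23/4))) = sqrt(81 + (-35 + 207/4)) = sqrt(81 + 67/4) = sqrt(391/4) = sqrt(391)/2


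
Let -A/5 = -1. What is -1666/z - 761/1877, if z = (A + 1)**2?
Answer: -1577239/33786 ≈ -46.683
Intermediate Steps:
A = 5 (A = -5*(-1) = 5)
z = 36 (z = (5 + 1)**2 = 6**2 = 36)
-1666/z - 761/1877 = -1666/36 - 761/1877 = -1666*1/36 - 761*1/1877 = -833/18 - 761/1877 = -1577239/33786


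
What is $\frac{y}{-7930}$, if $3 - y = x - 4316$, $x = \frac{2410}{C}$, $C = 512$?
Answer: $- \frac{1104459}{2030080} \approx -0.54405$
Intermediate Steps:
$x = \frac{1205}{256}$ ($x = \frac{2410}{512} = 2410 \cdot \frac{1}{512} = \frac{1205}{256} \approx 4.707$)
$y = \frac{1104459}{256}$ ($y = 3 - \left(\frac{1205}{256} - 4316\right) = 3 - - \frac{1103691}{256} = 3 + \frac{1103691}{256} = \frac{1104459}{256} \approx 4314.3$)
$\frac{y}{-7930} = \frac{1104459}{256 \left(-7930\right)} = \frac{1104459}{256} \left(- \frac{1}{7930}\right) = - \frac{1104459}{2030080}$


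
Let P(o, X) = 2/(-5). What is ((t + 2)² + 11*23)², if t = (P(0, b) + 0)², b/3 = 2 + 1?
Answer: 25934203681/390625 ≈ 66392.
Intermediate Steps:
b = 9 (b = 3*(2 + 1) = 3*3 = 9)
P(o, X) = -⅖ (P(o, X) = 2*(-⅕) = -⅖)
t = 4/25 (t = (-⅖ + 0)² = (-⅖)² = 4/25 ≈ 0.16000)
((t + 2)² + 11*23)² = ((4/25 + 2)² + 11*23)² = ((54/25)² + 253)² = (2916/625 + 253)² = (161041/625)² = 25934203681/390625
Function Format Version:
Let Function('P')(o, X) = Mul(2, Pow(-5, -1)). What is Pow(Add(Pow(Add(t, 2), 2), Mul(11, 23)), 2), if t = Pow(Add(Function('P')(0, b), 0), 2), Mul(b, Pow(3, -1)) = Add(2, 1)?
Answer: Rational(25934203681, 390625) ≈ 66392.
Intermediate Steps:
b = 9 (b = Mul(3, Add(2, 1)) = Mul(3, 3) = 9)
Function('P')(o, X) = Rational(-2, 5) (Function('P')(o, X) = Mul(2, Rational(-1, 5)) = Rational(-2, 5))
t = Rational(4, 25) (t = Pow(Add(Rational(-2, 5), 0), 2) = Pow(Rational(-2, 5), 2) = Rational(4, 25) ≈ 0.16000)
Pow(Add(Pow(Add(t, 2), 2), Mul(11, 23)), 2) = Pow(Add(Pow(Add(Rational(4, 25), 2), 2), Mul(11, 23)), 2) = Pow(Add(Pow(Rational(54, 25), 2), 253), 2) = Pow(Add(Rational(2916, 625), 253), 2) = Pow(Rational(161041, 625), 2) = Rational(25934203681, 390625)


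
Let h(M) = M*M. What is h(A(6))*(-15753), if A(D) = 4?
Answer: -252048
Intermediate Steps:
h(M) = M²
h(A(6))*(-15753) = 4²*(-15753) = 16*(-15753) = -252048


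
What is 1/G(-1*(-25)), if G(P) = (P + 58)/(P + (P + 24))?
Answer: 74/83 ≈ 0.89157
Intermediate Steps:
G(P) = (58 + P)/(24 + 2*P) (G(P) = (58 + P)/(P + (24 + P)) = (58 + P)/(24 + 2*P))
1/G(-1*(-25)) = 1/((58 - 1*(-25))/(2*(12 - 1*(-25)))) = 1/((58 + 25)/(2*(12 + 25))) = 1/((½)*83/37) = 1/((½)*(1/37)*83) = 1/(83/74) = 74/83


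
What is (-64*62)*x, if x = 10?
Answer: -39680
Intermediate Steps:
(-64*62)*x = -64*62*10 = -3968*10 = -39680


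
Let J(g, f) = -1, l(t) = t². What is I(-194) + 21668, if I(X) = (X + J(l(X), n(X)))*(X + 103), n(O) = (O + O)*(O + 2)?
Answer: 39413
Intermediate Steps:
n(O) = 2*O*(2 + O) (n(O) = (2*O)*(2 + O) = 2*O*(2 + O))
I(X) = (-1 + X)*(103 + X) (I(X) = (X - 1)*(X + 103) = (-1 + X)*(103 + X))
I(-194) + 21668 = (-103 + (-194)² + 102*(-194)) + 21668 = (-103 + 37636 - 19788) + 21668 = 17745 + 21668 = 39413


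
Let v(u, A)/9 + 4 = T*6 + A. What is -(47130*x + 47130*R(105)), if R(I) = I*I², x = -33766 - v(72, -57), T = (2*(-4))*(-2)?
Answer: -52952628720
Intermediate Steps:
T = 16 (T = -8*(-2) = 16)
v(u, A) = 828 + 9*A (v(u, A) = -36 + 9*(16*6 + A) = -36 + 9*(96 + A) = -36 + (864 + 9*A) = 828 + 9*A)
x = -34081 (x = -33766 - (828 + 9*(-57)) = -33766 - (828 - 513) = -33766 - 1*315 = -33766 - 315 = -34081)
R(I) = I³
-(47130*x + 47130*R(105)) = -47130/(1/(105³ - 34081)) = -47130/(1/(1157625 - 34081)) = -47130/(1/1123544) = -47130/1/1123544 = -47130*1123544 = -52952628720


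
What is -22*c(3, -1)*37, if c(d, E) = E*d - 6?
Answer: 7326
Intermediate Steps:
c(d, E) = -6 + E*d
-22*c(3, -1)*37 = -22*(-6 - 1*3)*37 = -22*(-6 - 3)*37 = -22*(-9)*37 = 198*37 = 7326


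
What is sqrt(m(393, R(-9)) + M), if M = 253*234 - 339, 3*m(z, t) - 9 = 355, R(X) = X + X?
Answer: sqrt(530859)/3 ≈ 242.87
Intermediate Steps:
R(X) = 2*X
m(z, t) = 364/3 (m(z, t) = 3 + (1/3)*355 = 3 + 355/3 = 364/3)
M = 58863 (M = 59202 - 339 = 58863)
sqrt(m(393, R(-9)) + M) = sqrt(364/3 + 58863) = sqrt(176953/3) = sqrt(530859)/3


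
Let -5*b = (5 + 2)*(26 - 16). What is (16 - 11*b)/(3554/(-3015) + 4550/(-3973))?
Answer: -1018180575/13919146 ≈ -73.150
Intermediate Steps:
b = -14 (b = -(5 + 2)*(26 - 16)/5 = -7*10/5 = -⅕*70 = -14)
(16 - 11*b)/(3554/(-3015) + 4550/(-3973)) = (16 - 11*(-14))/(3554/(-3015) + 4550/(-3973)) = (16 + 154)/(3554*(-1/3015) + 4550*(-1/3973)) = 170/(-3554/3015 - 4550/3973) = 170/(-27838292/11978595) = 170*(-11978595/27838292) = -1018180575/13919146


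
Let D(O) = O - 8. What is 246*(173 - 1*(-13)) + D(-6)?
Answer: 45742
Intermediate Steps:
D(O) = -8 + O
246*(173 - 1*(-13)) + D(-6) = 246*(173 - 1*(-13)) + (-8 - 6) = 246*(173 + 13) - 14 = 246*186 - 14 = 45756 - 14 = 45742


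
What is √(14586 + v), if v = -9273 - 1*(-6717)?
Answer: √12030 ≈ 109.68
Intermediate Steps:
v = -2556 (v = -9273 + 6717 = -2556)
√(14586 + v) = √(14586 - 2556) = √12030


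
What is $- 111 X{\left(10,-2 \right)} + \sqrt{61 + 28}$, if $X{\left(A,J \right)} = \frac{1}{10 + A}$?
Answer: $- \frac{111}{20} + \sqrt{89} \approx 3.884$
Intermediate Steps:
$- 111 X{\left(10,-2 \right)} + \sqrt{61 + 28} = - \frac{111}{10 + 10} + \sqrt{61 + 28} = - \frac{111}{20} + \sqrt{89}$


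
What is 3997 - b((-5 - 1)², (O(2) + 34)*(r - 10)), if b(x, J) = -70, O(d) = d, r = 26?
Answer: 4067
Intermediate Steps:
3997 - b((-5 - 1)², (O(2) + 34)*(r - 10)) = 3997 - 1*(-70) = 3997 + 70 = 4067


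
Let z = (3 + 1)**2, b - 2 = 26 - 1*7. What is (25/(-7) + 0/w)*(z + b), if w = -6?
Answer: -925/7 ≈ -132.14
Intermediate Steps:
b = 21 (b = 2 + (26 - 1*7) = 2 + (26 - 7) = 2 + 19 = 21)
z = 16 (z = 4**2 = 16)
(25/(-7) + 0/w)*(z + b) = (25/(-7) + 0/(-6))*(16 + 21) = (25*(-1/7) + 0*(-1/6))*37 = (-25/7 + 0)*37 = -25/7*37 = -925/7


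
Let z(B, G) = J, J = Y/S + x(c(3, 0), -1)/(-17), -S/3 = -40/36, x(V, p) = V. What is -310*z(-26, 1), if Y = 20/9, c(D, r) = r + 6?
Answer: -4960/51 ≈ -97.255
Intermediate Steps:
c(D, r) = 6 + r
Y = 20/9 (Y = 20*(⅑) = 20/9 ≈ 2.2222)
S = 10/3 (S = -(-120)/36 = -3*(-10/9) = 10/3 ≈ 3.3333)
J = 16/51 (J = 20/(9*(10/3)) + (6 + 0)/(-17) = (20/9)*(3/10) + 6*(-1/17) = ⅔ - 6/17 = 16/51 ≈ 0.31373)
z(B, G) = 16/51
-310*z(-26, 1) = -310*16/51 = -4960/51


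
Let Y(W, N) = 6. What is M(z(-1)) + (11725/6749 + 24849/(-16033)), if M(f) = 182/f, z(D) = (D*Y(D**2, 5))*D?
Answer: 9907654319/324620151 ≈ 30.521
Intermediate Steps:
z(D) = 6*D**2 (z(D) = (D*6)*D = (6*D)*D = 6*D**2)
M(z(-1)) + (11725/6749 + 24849/(-16033)) = 182/((6*(-1)**2)) + (11725/6749 + 24849/(-16033)) = 182/((6*1)) + (11725*(1/6749) + 24849*(-1/16033)) = 182/6 + (11725/6749 - 24849/16033) = 182*(1/6) + 20281024/108206717 = 91/3 + 20281024/108206717 = 9907654319/324620151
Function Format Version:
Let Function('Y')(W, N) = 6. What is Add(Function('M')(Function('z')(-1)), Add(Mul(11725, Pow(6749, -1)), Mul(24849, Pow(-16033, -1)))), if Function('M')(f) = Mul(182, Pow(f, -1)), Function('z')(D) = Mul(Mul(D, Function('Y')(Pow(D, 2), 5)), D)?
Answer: Rational(9907654319, 324620151) ≈ 30.521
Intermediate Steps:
Function('z')(D) = Mul(6, Pow(D, 2)) (Function('z')(D) = Mul(Mul(D, 6), D) = Mul(Mul(6, D), D) = Mul(6, Pow(D, 2)))
Add(Function('M')(Function('z')(-1)), Add(Mul(11725, Pow(6749, -1)), Mul(24849, Pow(-16033, -1)))) = Add(Mul(182, Pow(Mul(6, Pow(-1, 2)), -1)), Add(Mul(11725, Pow(6749, -1)), Mul(24849, Pow(-16033, -1)))) = Add(Mul(182, Pow(Mul(6, 1), -1)), Add(Mul(11725, Rational(1, 6749)), Mul(24849, Rational(-1, 16033)))) = Add(Mul(182, Pow(6, -1)), Add(Rational(11725, 6749), Rational(-24849, 16033))) = Add(Mul(182, Rational(1, 6)), Rational(20281024, 108206717)) = Add(Rational(91, 3), Rational(20281024, 108206717)) = Rational(9907654319, 324620151)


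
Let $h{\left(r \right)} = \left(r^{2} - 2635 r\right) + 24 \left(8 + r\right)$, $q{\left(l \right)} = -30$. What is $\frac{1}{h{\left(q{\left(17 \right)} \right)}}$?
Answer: $\frac{1}{79422} \approx 1.2591 \cdot 10^{-5}$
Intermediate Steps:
$h{\left(r \right)} = 192 + r^{2} - 2611 r$ ($h{\left(r \right)} = \left(r^{2} - 2635 r\right) + \left(192 + 24 r\right) = 192 + r^{2} - 2611 r$)
$\frac{1}{h{\left(q{\left(17 \right)} \right)}} = \frac{1}{192 + \left(-30\right)^{2} - -78330} = \frac{1}{192 + 900 + 78330} = \frac{1}{79422}$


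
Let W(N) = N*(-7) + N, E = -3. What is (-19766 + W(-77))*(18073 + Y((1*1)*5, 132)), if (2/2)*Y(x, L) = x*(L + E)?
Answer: -361332272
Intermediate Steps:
W(N) = -6*N (W(N) = -7*N + N = -6*N)
Y(x, L) = x*(-3 + L) (Y(x, L) = x*(L - 3) = x*(-3 + L))
(-19766 + W(-77))*(18073 + Y((1*1)*5, 132)) = (-19766 - 6*(-77))*(18073 + ((1*1)*5)*(-3 + 132)) = (-19766 + 462)*(18073 + (1*5)*129) = -19304*(18073 + 5*129) = -19304*(18073 + 645) = -19304*18718 = -361332272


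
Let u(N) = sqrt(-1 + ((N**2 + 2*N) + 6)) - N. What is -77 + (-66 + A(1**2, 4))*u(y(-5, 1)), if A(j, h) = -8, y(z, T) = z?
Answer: -447 - 148*sqrt(5) ≈ -777.94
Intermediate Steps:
u(N) = sqrt(5 + N**2 + 2*N) - N (u(N) = sqrt(-1 + (6 + N**2 + 2*N)) - N = sqrt(5 + N**2 + 2*N) - N)
-77 + (-66 + A(1**2, 4))*u(y(-5, 1)) = -77 + (-66 - 8)*(sqrt(5 + (-5)**2 + 2*(-5)) - 1*(-5)) = -77 - 74*(sqrt(5 + 25 - 10) + 5) = -77 - 74*(sqrt(20) + 5) = -77 - 74*(2*sqrt(5) + 5) = -77 - 74*(5 + 2*sqrt(5)) = -77 + (-370 - 148*sqrt(5)) = -447 - 148*sqrt(5)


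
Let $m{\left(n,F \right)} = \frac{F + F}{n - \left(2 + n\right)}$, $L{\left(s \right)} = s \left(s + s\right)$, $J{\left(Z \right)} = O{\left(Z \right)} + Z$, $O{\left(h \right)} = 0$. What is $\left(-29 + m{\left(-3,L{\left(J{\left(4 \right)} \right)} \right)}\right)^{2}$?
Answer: $3721$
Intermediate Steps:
$J{\left(Z \right)} = Z$ ($J{\left(Z \right)} = 0 + Z = Z$)
$L{\left(s \right)} = 2 s^{2}$ ($L{\left(s \right)} = s 2 s = 2 s^{2}$)
$m{\left(n,F \right)} = - F$ ($m{\left(n,F \right)} = \frac{2 F}{-2} = 2 F \left(- \frac{1}{2}\right) = - F$)
$\left(-29 + m{\left(-3,L{\left(J{\left(4 \right)} \right)} \right)}\right)^{2} = \left(-29 - 2 \cdot 4^{2}\right)^{2} = \left(-29 - 2 \cdot 16\right)^{2} = \left(-29 - 32\right)^{2} = \left(-61\right)^{2} = 3721$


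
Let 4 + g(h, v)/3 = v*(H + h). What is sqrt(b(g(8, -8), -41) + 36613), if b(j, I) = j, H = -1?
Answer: sqrt(36433) ≈ 190.87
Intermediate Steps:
g(h, v) = -12 + 3*v*(-1 + h) (g(h, v) = -12 + 3*(v*(-1 + h)) = -12 + 3*v*(-1 + h))
sqrt(b(g(8, -8), -41) + 36613) = sqrt((-12 - 3*(-8) + 3*8*(-8)) + 36613) = sqrt((-12 + 24 - 192) + 36613) = sqrt(-180 + 36613) = sqrt(36433)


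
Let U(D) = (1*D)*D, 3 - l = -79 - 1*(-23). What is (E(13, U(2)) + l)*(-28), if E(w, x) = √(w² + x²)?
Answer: -1652 - 28*√185 ≈ -2032.8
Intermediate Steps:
l = 59 (l = 3 - (-79 - 1*(-23)) = 3 - (-79 + 23) = 3 - 1*(-56) = 3 + 56 = 59)
U(D) = D² (U(D) = D*D = D²)
(E(13, U(2)) + l)*(-28) = (√(13² + (2²)²) + 59)*(-28) = (√(169 + 4²) + 59)*(-28) = (√(169 + 16) + 59)*(-28) = (√185 + 59)*(-28) = (59 + √185)*(-28) = -1652 - 28*√185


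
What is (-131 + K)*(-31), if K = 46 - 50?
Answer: 4185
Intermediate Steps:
K = -4
(-131 + K)*(-31) = (-131 - 4)*(-31) = -135*(-31) = 4185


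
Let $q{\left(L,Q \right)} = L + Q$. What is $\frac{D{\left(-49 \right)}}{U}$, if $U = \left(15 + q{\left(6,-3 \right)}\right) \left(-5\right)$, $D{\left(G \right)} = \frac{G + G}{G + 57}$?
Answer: $\frac{49}{360} \approx 0.13611$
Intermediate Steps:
$D{\left(G \right)} = \frac{2 G}{57 + G}$
$U = -90$ ($U = \left(15 + \left(6 - 3\right)\right) \left(-5\right) = \left(15 + 3\right) \left(-5\right) = 18 \left(-5\right) = -90$)
$\frac{D{\left(-49 \right)}}{U} = \frac{2 \left(-49\right) \frac{1}{57 - 49}}{-90} = 2 \left(-49\right) \frac{1}{8} \left(- \frac{1}{90}\right) = \left(- \frac{49}{4}\right) \left(- \frac{1}{90}\right) = \frac{49}{360}$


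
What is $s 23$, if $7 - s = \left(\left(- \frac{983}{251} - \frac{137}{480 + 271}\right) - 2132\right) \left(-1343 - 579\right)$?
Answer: $- \frac{17799814030251}{188501} \approx -9.4428 \cdot 10^{7}$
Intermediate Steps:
$s = - \frac{773904957837}{188501}$ ($s = 7 - \left(\left(- \frac{983}{251} - \frac{137}{480 + 271}\right) - 2132\right) \left(-1343 - 579\right) = 7 - \left(\left(\left(-983\right) \frac{1}{251} - \frac{137}{751}\right) - 2132\right) \left(-1922\right) = 7 - \left(\left(- \frac{983}{251} - \frac{137}{751}\right) - 2132\right) \left(-1922\right) = 7 - \left(- \frac{772620}{188501} - 2132\right) \left(-1922\right) = 7 - \left(- \frac{402656752}{188501}\right) \left(-1922\right) = 7 - \frac{773906277344}{188501} = - \frac{773904957837}{188501} \approx -4.1056 \cdot 10^{6}$)
$s 23 = \left(- \frac{773904957837}{188501}\right) 23 = - \frac{17799814030251}{188501}$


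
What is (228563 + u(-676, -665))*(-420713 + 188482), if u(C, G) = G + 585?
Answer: -53060835573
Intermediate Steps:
u(C, G) = 585 + G
(228563 + u(-676, -665))*(-420713 + 188482) = (228563 + (585 - 665))*(-420713 + 188482) = (228563 - 80)*(-232231) = 228483*(-232231) = -53060835573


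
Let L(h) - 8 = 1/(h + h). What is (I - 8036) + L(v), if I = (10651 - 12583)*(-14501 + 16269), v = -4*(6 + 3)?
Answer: -246513889/72 ≈ -3.4238e+6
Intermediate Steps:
v = -36 (v = -4*9 = -36)
L(h) = 8 + 1/(2*h) (L(h) = 8 + 1/(h + h) = 8 + 1/(2*h))
I = -3415776 (I = -1932*1768 = -3415776)
(I - 8036) + L(v) = (-3415776 - 8036) + (8 + (½)/(-36)) = -3423812 + (8 + (½)*(-1/36)) = -3423812 + (8 - 1/72) = -3423812 + 575/72 = -246513889/72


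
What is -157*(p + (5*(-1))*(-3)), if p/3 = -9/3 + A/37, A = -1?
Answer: -34383/37 ≈ -929.27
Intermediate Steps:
p = -336/37 (p = 3*(-9/3 - 1/37) = 3*(-9*1/3 - 1*1/37) = 3*(-3 - 1/37) = 3*(-112/37) = -336/37 ≈ -9.0811)
-157*(p + (5*(-1))*(-3)) = -157*(-336/37 + (5*(-1))*(-3)) = -157*(-336/37 - 5*(-3)) = -157*(-336/37 + 15) = -157*219/37 = -34383/37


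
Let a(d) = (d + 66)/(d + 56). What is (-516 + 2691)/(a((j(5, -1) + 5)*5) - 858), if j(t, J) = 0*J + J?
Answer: -82650/32561 ≈ -2.5383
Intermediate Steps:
j(t, J) = J (j(t, J) = 0 + J = J)
a(d) = (66 + d)/(56 + d)
(-516 + 2691)/(a((j(5, -1) + 5)*5) - 858) = (-516 + 2691)/((66 + (-1 + 5)*5)/(56 + (-1 + 5)*5) - 858) = 2175/((66 + 4*5)/(56 + 4*5) - 858) = 2175/((66 + 20)/(56 + 20) - 858) = 2175/(86/76 - 858) = 2175/((1/76)*86 - 858) = 2175/(43/38 - 858) = 2175/(-32561/38) = 2175*(-38/32561) = -82650/32561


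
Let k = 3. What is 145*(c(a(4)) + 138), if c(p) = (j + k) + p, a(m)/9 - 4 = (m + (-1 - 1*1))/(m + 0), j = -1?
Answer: 52345/2 ≈ 26173.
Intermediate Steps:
a(m) = 36 + 9*(-2 + m)/m (a(m) = 36 + 9*((m + (-1 - 1*1))/(m + 0)) = 36 + 9*((m + (-1 - 1))/m) = 36 + 9*((m - 2)/m) = 36 + 9*((-2 + m)/m) = 36 + 9*(-2 + m)/m)
c(p) = 2 + p (c(p) = (-1 + 3) + p = 2 + p)
145*(c(a(4)) + 138) = 145*((2 + (45 - 18/4)) + 138) = 145*((2 + (45 - 18*1/4)) + 138) = 145*((2 + (45 - 9/2)) + 138) = 145*((2 + 81/2) + 138) = 145*(85/2 + 138) = 145*(361/2) = 52345/2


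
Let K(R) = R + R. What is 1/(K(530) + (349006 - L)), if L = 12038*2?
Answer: 1/325990 ≈ 3.0676e-6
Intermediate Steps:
L = 24076
K(R) = 2*R
1/(K(530) + (349006 - L)) = 1/(2*530 + (349006 - 1*24076)) = 1/(1060 + (349006 - 24076)) = 1/(1060 + 324930) = 1/325990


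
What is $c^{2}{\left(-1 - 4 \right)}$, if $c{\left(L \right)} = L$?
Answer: $25$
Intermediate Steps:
$c^{2}{\left(-1 - 4 \right)} = \left(-1 - 4\right)^{2} = \left(-5\right)^{2} = 25$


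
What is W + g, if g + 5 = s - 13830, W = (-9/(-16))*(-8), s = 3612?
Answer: -20455/2 ≈ -10228.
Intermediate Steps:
W = -9/2 (W = -1/16*(-9)*(-8) = (9/16)*(-8) = -9/2 ≈ -4.5000)
g = -10223 (g = -5 + (3612 - 13830) = -5 - 10218 = -10223)
W + g = -9/2 - 10223 = -20455/2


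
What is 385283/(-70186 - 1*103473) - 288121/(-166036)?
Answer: -13936043449/28833645724 ≈ -0.48333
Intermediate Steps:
385283/(-70186 - 1*103473) - 288121/(-166036) = 385283/(-70186 - 103473) - 288121*(-1/166036) = 385283/(-173659) + 288121/166036 = 385283*(-1/173659) + 288121/166036 = -385283/173659 + 288121/166036 = -13936043449/28833645724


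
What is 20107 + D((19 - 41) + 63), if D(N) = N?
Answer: 20148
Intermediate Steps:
20107 + D((19 - 41) + 63) = 20107 + ((19 - 41) + 63) = 20107 + (-22 + 63) = 20107 + 41 = 20148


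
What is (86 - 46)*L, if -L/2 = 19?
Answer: -1520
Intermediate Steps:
L = -38 (L = -2*19 = -38)
(86 - 46)*L = (86 - 46)*(-38) = 40*(-38) = -1520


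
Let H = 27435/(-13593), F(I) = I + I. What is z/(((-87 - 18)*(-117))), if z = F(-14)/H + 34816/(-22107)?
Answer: 2486278556/2483640206775 ≈ 0.0010011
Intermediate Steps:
F(I) = 2*I
H = -9145/4531 (H = 27435*(-1/13593) = -9145/4531 ≈ -2.0183)
z = 2486278556/202168515 (z = (2*(-14))/(-9145/4531) + 34816/(-22107) = -28*(-4531/9145) + 34816*(-1/22107) = 126868/9145 - 34816/22107 = 2486278556/202168515 ≈ 12.298)
z/(((-87 - 18)*(-117))) = 2486278556/(202168515*(((-87 - 18)*(-117)))) = 2486278556/(202168515*((-105*(-117)))) = (2486278556/202168515)/12285 = (2486278556/202168515)*(1/12285) = 2486278556/2483640206775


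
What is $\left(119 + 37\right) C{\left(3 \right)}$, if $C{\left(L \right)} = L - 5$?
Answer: $-312$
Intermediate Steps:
$C{\left(L \right)} = -5 + L$ ($C{\left(L \right)} = L - 5 = -5 + L$)
$\left(119 + 37\right) C{\left(3 \right)} = \left(119 + 37\right) \left(-5 + 3\right) = 156 \left(-2\right) = -312$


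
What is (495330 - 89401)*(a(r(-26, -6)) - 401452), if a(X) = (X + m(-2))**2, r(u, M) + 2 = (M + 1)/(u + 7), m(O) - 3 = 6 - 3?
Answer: -58826260915619/361 ≈ -1.6295e+11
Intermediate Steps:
m(O) = 6 (m(O) = 3 + (6 - 3) = 3 + 3 = 6)
r(u, M) = -2 + (1 + M)/(7 + u) (r(u, M) = -2 + (M + 1)/(u + 7) = -2 + (1 + M)/(7 + u))
a(X) = (6 + X)**2 (a(X) = (X + 6)**2 = (6 + X)**2)
(495330 - 89401)*(a(r(-26, -6)) - 401452) = (495330 - 89401)*((6 + (-13 - 6 - 2*(-26))/(7 - 26))**2 - 401452) = 405929*((6 + (-13 - 6 + 52)/(-19))**2 - 401452) = 405929*((6 - 1/19*33)**2 - 401452) = 405929*((6 - 33/19)**2 - 401452) = 405929*((81/19)**2 - 401452) = 405929*(6561/361 - 401452) = 405929*(-144917611/361) = -58826260915619/361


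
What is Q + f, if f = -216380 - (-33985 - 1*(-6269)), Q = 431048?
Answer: 242384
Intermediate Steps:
f = -188664 (f = -216380 - (-33985 + 6269) = -216380 - 1*(-27716) = -216380 + 27716 = -188664)
Q + f = 431048 - 188664 = 242384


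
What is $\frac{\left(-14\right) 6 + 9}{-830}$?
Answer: $\frac{15}{166} \approx 0.090361$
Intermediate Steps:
$\frac{\left(-14\right) 6 + 9}{-830} = \left(-84 + 9\right) \left(- \frac{1}{830}\right) = \left(-75\right) \left(- \frac{1}{830}\right) = \frac{15}{166}$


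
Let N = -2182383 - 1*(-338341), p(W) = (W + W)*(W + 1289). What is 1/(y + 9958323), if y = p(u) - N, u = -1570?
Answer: 1/12684705 ≈ 7.8835e-8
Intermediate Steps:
p(W) = 2*W*(1289 + W) (p(W) = (2*W)*(1289 + W) = 2*W*(1289 + W))
N = -1844042 (N = -2182383 + 338341 = -1844042)
y = 2726382 (y = 2*(-1570)*(1289 - 1570) - 1*(-1844042) = 2*(-1570)*(-281) + 1844042 = 882340 + 1844042 = 2726382)
1/(y + 9958323) = 1/(2726382 + 9958323) = 1/12684705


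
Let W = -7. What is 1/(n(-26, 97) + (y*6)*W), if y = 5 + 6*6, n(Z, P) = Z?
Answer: -1/1748 ≈ -0.00057208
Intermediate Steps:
y = 41 (y = 5 + 36 = 41)
1/(n(-26, 97) + (y*6)*W) = 1/(-26 + (41*6)*(-7)) = 1/(-26 + 246*(-7)) = 1/(-26 - 1722) = 1/(-1748) = -1/1748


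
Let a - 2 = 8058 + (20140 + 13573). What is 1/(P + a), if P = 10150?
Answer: 1/51923 ≈ 1.9259e-5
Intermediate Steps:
a = 41773 (a = 2 + (8058 + (20140 + 13573)) = 2 + (8058 + 33713) = 2 + 41771 = 41773)
1/(P + a) = 1/(10150 + 41773) = 1/51923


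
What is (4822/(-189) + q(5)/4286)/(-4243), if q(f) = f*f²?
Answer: 20643467/3437059122 ≈ 0.0060061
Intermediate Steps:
q(f) = f³
(4822/(-189) + q(5)/4286)/(-4243) = (4822/(-189) + 5³/4286)/(-4243) = (4822*(-1/189) + 125*(1/4286))*(-1/4243) = (-4822/189 + 125/4286)*(-1/4243) = -20643467/810054*(-1/4243) = 20643467/3437059122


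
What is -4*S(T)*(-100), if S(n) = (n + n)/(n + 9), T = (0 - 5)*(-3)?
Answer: 500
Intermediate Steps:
T = 15 (T = -5*(-3) = 15)
S(n) = 2*n/(9 + n) (S(n) = (2*n)/(9 + n) = 2*n/(9 + n))
-4*S(T)*(-100) = -8*15/(9 + 15)*(-100) = -8*15/24*(-100) = -4*5/4*(-100) = -5*(-100) = 500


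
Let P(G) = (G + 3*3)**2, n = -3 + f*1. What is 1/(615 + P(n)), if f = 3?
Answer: 1/696 ≈ 0.0014368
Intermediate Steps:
n = 0 (n = -3 + 3*1 = -3 + 3 = 0)
P(G) = (9 + G)**2 (P(G) = (G + 9)**2 = (9 + G)**2)
1/(615 + P(n)) = 1/(615 + (9 + 0)**2) = 1/(615 + 9**2) = 1/(615 + 81) = 1/696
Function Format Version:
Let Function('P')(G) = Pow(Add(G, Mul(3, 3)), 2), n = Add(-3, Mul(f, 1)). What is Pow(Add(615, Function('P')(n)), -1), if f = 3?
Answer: Rational(1, 696) ≈ 0.0014368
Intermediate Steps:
n = 0 (n = Add(-3, Mul(3, 1)) = Add(-3, 3) = 0)
Function('P')(G) = Pow(Add(9, G), 2) (Function('P')(G) = Pow(Add(G, 9), 2) = Pow(Add(9, G), 2))
Pow(Add(615, Function('P')(n)), -1) = Pow(Add(615, Pow(Add(9, 0), 2)), -1) = Pow(Add(615, Pow(9, 2)), -1) = Pow(Add(615, 81), -1) = Pow(696, -1) = Rational(1, 696)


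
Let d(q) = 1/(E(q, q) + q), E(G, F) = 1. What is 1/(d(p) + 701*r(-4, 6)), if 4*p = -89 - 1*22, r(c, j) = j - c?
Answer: 107/750066 ≈ 0.00014265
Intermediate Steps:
p = -111/4 (p = (-89 - 1*22)/4 = (-89 - 22)/4 = (¼)*(-111) = -111/4 ≈ -27.750)
d(q) = 1/(1 + q)
1/(d(p) + 701*r(-4, 6)) = 1/(1/(1 - 111/4) + 701*(6 - 1*(-4))) = 1/(1/(-107/4) + 701*(6 + 4)) = 1/(-4/107 + 701*10) = 1/(-4/107 + 7010) = 1/(750066/107) = 107/750066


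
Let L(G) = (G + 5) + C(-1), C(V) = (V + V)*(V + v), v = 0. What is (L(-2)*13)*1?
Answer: 65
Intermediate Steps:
C(V) = 2*V² (C(V) = (V + V)*(V + 0) = (2*V)*V = 2*V²)
L(G) = 7 + G (L(G) = (G + 5) + 2*(-1)² = (5 + G) + 2*1 = (5 + G) + 2 = 7 + G)
(L(-2)*13)*1 = ((7 - 2)*13)*1 = (5*13)*1 = 65*1 = 65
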